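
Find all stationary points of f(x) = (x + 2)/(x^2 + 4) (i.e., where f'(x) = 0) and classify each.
f'(x) = (x^2 - 2*x*(x + 2) + 4)/(x^2 + 4)^2

Solve f'(x) = 0:
  f'(x) = -(x^2 + 4*x - 4)/(x^2 + 4)^2; the denominator is positive wherever f is defined, so f'(x) = 0 ⇔ -x^2 - 4*x + 4 = 0.
  x^2 + 4*x - 4 = 0 has no rational roots; quadratic formula: x = (-4 ± √32)/2.
  ⇒ x = -2*sqrt(2) - 2 ≈ -4.8284, -2 + 2*sqrt(2) ≈ 0.8284

f''(x) = 2*(4*x^2*(x + 2) - (3*x + 2)*(x^2 + 4))/(x^2 + 4)^3
Second-derivative test at each critical point:
  f''(-4.8284) = 0.0076 > 0 → local minimum
  f''(0.8284) = -0.2576 < 0 → local maximum

Critical points: x = -2*sqrt(2) - 2 ≈ -4.8284 (local minimum); x = -2 + 2*sqrt(2) ≈ 0.8284 (local maximum)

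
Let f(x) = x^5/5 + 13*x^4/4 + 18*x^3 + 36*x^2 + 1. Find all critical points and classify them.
f'(x) = x*(x^3 + 13*x^2 + 54*x + 72)

Solve f'(x) = 0:
  Factor: x^4 + 13*x^3 + 54*x^2 + 72*x = x*(x + 3)*(x + 4)*(x + 6) = 0.
  ⇒ x = -6, -4, -3, 0

f''(x) = 4*x^3 + 39*x^2 + 108*x + 72
Second-derivative test at each critical point:
  f''(-6) = -36 < 0 → local maximum
  f''(-4) = 8 > 0 → local minimum
  f''(-3) = -9 < 0 → local maximum
  f''(0) = 72 > 0 → local minimum

Critical points: x = -6 (local maximum); x = -4 (local minimum); x = -3 (local maximum); x = 0 (local minimum)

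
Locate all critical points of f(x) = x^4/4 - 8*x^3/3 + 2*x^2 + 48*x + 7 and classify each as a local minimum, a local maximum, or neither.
f'(x) = x^3 - 8*x^2 + 4*x + 48

Solve f'(x) = 0:
  Factor: x^3 - 8*x^2 + 4*x + 48 = (x - 6)*(x - 4)*(x + 2) = 0.
  ⇒ x = -2, 4, 6

f''(x) = 3*x^2 - 16*x + 4
Second-derivative test at each critical point:
  f''(-2) = 48 > 0 → local minimum
  f''(4) = -12 < 0 → local maximum
  f''(6) = 16 > 0 → local minimum

Critical points: x = -2 (local minimum); x = 4 (local maximum); x = 6 (local minimum)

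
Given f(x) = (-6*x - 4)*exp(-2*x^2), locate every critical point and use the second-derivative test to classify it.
f'(x) = 2*(4*x*(3*x + 2) - 3)*exp(-2*x^2)

Solve f'(x) = 0:
  f'(x) = (24*x^2 + 16*x - 6)·exp(-2*x^2) and exp(-2*x^2) > 0 for every x, so f'(x) = 0 ⇔ 24*x^2 + 16*x - 6 = 0.
  Factor: 24*x^2 + 16*x - 6 = 2*(12*x^2 + 8*x - 3); 12*x^2 + 8*x - 3 = 0 has no rational roots; quadratic formula: x = (-8 ± √208)/24.
  ⇒ x = -sqrt(13)/6 - 1/3 ≈ -0.9343, -1/3 + sqrt(13)/6 ≈ 0.2676

f''(x) = 8*(-12*x^3 - 8*x^2 + 9*x + 2)*exp(-2*x^2)
Second-derivative test at each critical point:
  f''(-0.9343) = -5.0341 < 0 → local maximum
  f''(0.2676) = 24.9957 > 0 → local minimum

Critical points: x = -sqrt(13)/6 - 1/3 ≈ -0.9343 (local maximum); x = -1/3 + sqrt(13)/6 ≈ 0.2676 (local minimum)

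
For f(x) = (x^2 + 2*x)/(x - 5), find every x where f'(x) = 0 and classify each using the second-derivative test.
f'(x) = (x^2 - 10*x - 10)/(x^2 - 10*x + 25)

Solve f'(x) = 0:
  f'(x) = (x^2 - 10*x - 10)/(x - 5)^2; the denominator is positive wherever f is defined, so f'(x) = 0 ⇔ x^2 - 10*x - 10 = 0.
  x^2 - 10*x - 10 = 0 has no rational roots; quadratic formula: x = (10 ± √140)/2.
  ⇒ x = 5 - sqrt(35) ≈ -0.9161, 5 + sqrt(35) ≈ 10.9161

f''(x) = 70/(x^3 - 15*x^2 + 75*x - 125)
Second-derivative test at each critical point:
  f''(-0.9161) = -0.3381 < 0 → local maximum
  f''(10.9161) = 0.3381 > 0 → local minimum

Critical points: x = 5 - sqrt(35) ≈ -0.9161 (local maximum); x = 5 + sqrt(35) ≈ 10.9161 (local minimum)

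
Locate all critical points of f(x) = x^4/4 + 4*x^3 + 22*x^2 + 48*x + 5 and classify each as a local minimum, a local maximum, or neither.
f'(x) = x^3 + 12*x^2 + 44*x + 48

Solve f'(x) = 0:
  Factor: x^3 + 12*x^2 + 44*x + 48 = (x + 2)*(x + 4)*(x + 6) = 0.
  ⇒ x = -6, -4, -2

f''(x) = 3*x^2 + 24*x + 44
Second-derivative test at each critical point:
  f''(-6) = 8 > 0 → local minimum
  f''(-4) = -4 < 0 → local maximum
  f''(-2) = 8 > 0 → local minimum

Critical points: x = -6 (local minimum); x = -4 (local maximum); x = -2 (local minimum)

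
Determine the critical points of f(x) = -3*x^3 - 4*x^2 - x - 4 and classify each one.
f'(x) = -9*x^2 - 8*x - 1

Solve f'(x) = 0:
  9*x^2 + 8*x + 1 = 0 has no rational roots; quadratic formula: x = (-8 ± √28)/18.
  ⇒ x = -4/9 - sqrt(7)/9 ≈ -0.7384, -4/9 + sqrt(7)/9 ≈ -0.1505

f''(x) = -18*x - 8
Second-derivative test at each critical point:
  f''(-0.7384) = 5.2915 > 0 → local minimum
  f''(-0.1505) = -5.2915 < 0 → local maximum

Critical points: x = -4/9 - sqrt(7)/9 ≈ -0.7384 (local minimum); x = -4/9 + sqrt(7)/9 ≈ -0.1505 (local maximum)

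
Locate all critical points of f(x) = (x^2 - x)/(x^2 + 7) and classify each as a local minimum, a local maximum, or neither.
f'(x) = (x^2 + 14*x - 7)/(x^4 + 14*x^2 + 49)

Solve f'(x) = 0:
  f'(x) = (x^2 + 14*x - 7)/(x^2 + 7)^2; the denominator is positive wherever f is defined, so f'(x) = 0 ⇔ x^2 + 14*x - 7 = 0.
  x^2 + 14*x - 7 = 0 has no rational roots; quadratic formula: x = (-14 ± √224)/2.
  ⇒ x = -2*sqrt(14) - 7 ≈ -14.4833, -7 + 2*sqrt(14) ≈ 0.4833

f''(x) = 2*(-x^3 - 21*x^2 + 21*x + 49)/(x^6 + 21*x^4 + 147*x^2 + 343)
Second-derivative test at each critical point:
  f''(-14.4833) = -3.185e-04 < 0 → local maximum
  f''(0.4833) = 0.2860 > 0 → local minimum

Critical points: x = -2*sqrt(14) - 7 ≈ -14.4833 (local maximum); x = -7 + 2*sqrt(14) ≈ 0.4833 (local minimum)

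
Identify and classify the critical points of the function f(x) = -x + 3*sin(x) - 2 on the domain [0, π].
f'(x) = 3*cos(x) - 1

Solve f'(x) = 0 on [0, π]:
  f'(x) = 0 ⇔ cos(x) = 1/3, i.e. x = ±arccos(1/3) + 2nπ; keep the solutions lying in [0, π].
  ⇒ x = acos(1/3) ≈ 1.2310

f''(x) = -3*sin(x)
Second-derivative test at each critical point:
  f''(1.2310) = -2.8284 < 0 → local maximum

Critical points: x = acos(1/3) ≈ 1.2310 (local maximum)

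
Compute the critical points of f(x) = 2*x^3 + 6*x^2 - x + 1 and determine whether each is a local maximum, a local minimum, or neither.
f'(x) = 6*x^2 + 12*x - 1

Solve f'(x) = 0:
  6*x^2 + 12*x - 1 = 0 has no rational roots; quadratic formula: x = (-12 ± √168)/12.
  ⇒ x = -sqrt(42)/6 - 1 ≈ -2.0801, -1 + sqrt(42)/6 ≈ 0.0801

f''(x) = 12*x + 12
Second-derivative test at each critical point:
  f''(-2.0801) = -12.9615 < 0 → local maximum
  f''(0.0801) = 12.9615 > 0 → local minimum

Critical points: x = -sqrt(42)/6 - 1 ≈ -2.0801 (local maximum); x = -1 + sqrt(42)/6 ≈ 0.0801 (local minimum)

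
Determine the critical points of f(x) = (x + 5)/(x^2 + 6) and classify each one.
f'(x) = (x^2 - 2*x*(x + 5) + 6)/(x^2 + 6)^2

Solve f'(x) = 0:
  f'(x) = -(x^2 + 10*x - 6)/(x^2 + 6)^2; the denominator is positive wherever f is defined, so f'(x) = 0 ⇔ -x^2 - 10*x + 6 = 0.
  x^2 + 10*x - 6 = 0 has no rational roots; quadratic formula: x = (-10 ± √124)/2.
  ⇒ x = -sqrt(31) - 5 ≈ -10.5678, -5 + sqrt(31) ≈ 0.5678

f''(x) = 2*(4*x^2*(x + 5) - (3*x + 5)*(x^2 + 6))/(x^2 + 6)^3
Second-derivative test at each critical point:
  f''(-10.5678) = 0.0008 > 0 → local minimum
  f''(0.5678) = -0.2786 < 0 → local maximum

Critical points: x = -sqrt(31) - 5 ≈ -10.5678 (local minimum); x = -5 + sqrt(31) ≈ 0.5678 (local maximum)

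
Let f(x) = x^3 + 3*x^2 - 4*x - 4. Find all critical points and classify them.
f'(x) = 3*x^2 + 6*x - 4

Solve f'(x) = 0:
  3*x^2 + 6*x - 4 = 0 has no rational roots; quadratic formula: x = (-6 ± √84)/6.
  ⇒ x = -sqrt(21)/3 - 1 ≈ -2.5275, -1 + sqrt(21)/3 ≈ 0.5275

f''(x) = 6*x + 6
Second-derivative test at each critical point:
  f''(-2.5275) = -9.1652 < 0 → local maximum
  f''(0.5275) = 9.1652 > 0 → local minimum

Critical points: x = -sqrt(21)/3 - 1 ≈ -2.5275 (local maximum); x = -1 + sqrt(21)/3 ≈ 0.5275 (local minimum)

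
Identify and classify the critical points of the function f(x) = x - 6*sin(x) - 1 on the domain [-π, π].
f'(x) = 1 - 6*cos(x)

Solve f'(x) = 0 on [-π, π]:
  f'(x) = 0 ⇔ cos(x) = 1/6, i.e. x = ±arccos(1/6) + 2nπ; keep the solutions lying in [-π, π].
  ⇒ x = -acos(1/6) ≈ -1.4033, acos(1/6) ≈ 1.4033

f''(x) = 6*sin(x)
Second-derivative test at each critical point:
  f''(-1.4033) = -5.9161 < 0 → local maximum
  f''(1.4033) = 5.9161 > 0 → local minimum

Critical points: x = -acos(1/6) ≈ -1.4033 (local maximum); x = acos(1/6) ≈ 1.4033 (local minimum)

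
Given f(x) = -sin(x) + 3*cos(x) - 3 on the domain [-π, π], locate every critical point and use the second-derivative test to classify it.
f'(x) = -3*sin(x) - cos(x)

Solve f'(x) = 0 on [-π, π]:
  f'(x) = 0 ⇔ -cos(x) = 3*sin(x) ⇔ tan(x) = -1/3, i.e. x = arctan(-1/3) + nπ; keep the solutions lying in [-π, π].
  ⇒ x = -atan(1/3) ≈ -0.3218, pi - atan(1/3) ≈ 2.8198

f''(x) = sin(x) - 3*cos(x)
Second-derivative test at each critical point:
  f''(-0.3218) = -3.1623 < 0 → local maximum
  f''(2.8198) = 3.1623 > 0 → local minimum

Critical points: x = -atan(1/3) ≈ -0.3218 (local maximum); x = pi - atan(1/3) ≈ 2.8198 (local minimum)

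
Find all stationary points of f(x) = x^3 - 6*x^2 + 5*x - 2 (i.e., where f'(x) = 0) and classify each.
f'(x) = 3*x^2 - 12*x + 5

Solve f'(x) = 0:
  3*x^2 - 12*x + 5 = 0 has no rational roots; quadratic formula: x = (12 ± √84)/6.
  ⇒ x = 2 - sqrt(21)/3 ≈ 0.4725, sqrt(21)/3 + 2 ≈ 3.5275

f''(x) = 6*x - 12
Second-derivative test at each critical point:
  f''(0.4725) = -9.1652 < 0 → local maximum
  f''(3.5275) = 9.1652 > 0 → local minimum

Critical points: x = 2 - sqrt(21)/3 ≈ 0.4725 (local maximum); x = sqrt(21)/3 + 2 ≈ 3.5275 (local minimum)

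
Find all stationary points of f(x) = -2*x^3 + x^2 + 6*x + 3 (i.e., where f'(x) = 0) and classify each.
f'(x) = -6*x^2 + 2*x + 6

Solve f'(x) = 0:
  Factor: -6*x^2 + 2*x + 6 = -2*(3*x^2 - x - 3); 3*x^2 - x - 3 = 0 has no rational roots; quadratic formula: x = (1 ± √37)/6.
  ⇒ x = 1/6 - sqrt(37)/6 ≈ -0.8471, 1/6 + sqrt(37)/6 ≈ 1.1805

f''(x) = 2 - 12*x
Second-derivative test at each critical point:
  f''(-0.8471) = 12.1655 > 0 → local minimum
  f''(1.1805) = -12.1655 < 0 → local maximum

Critical points: x = 1/6 - sqrt(37)/6 ≈ -0.8471 (local minimum); x = 1/6 + sqrt(37)/6 ≈ 1.1805 (local maximum)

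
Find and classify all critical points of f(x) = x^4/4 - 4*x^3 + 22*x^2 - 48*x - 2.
f'(x) = x^3 - 12*x^2 + 44*x - 48

Solve f'(x) = 0:
  Factor: x^3 - 12*x^2 + 44*x - 48 = (x - 6)*(x - 4)*(x - 2) = 0.
  ⇒ x = 2, 4, 6

f''(x) = 3*x^2 - 24*x + 44
Second-derivative test at each critical point:
  f''(2) = 8 > 0 → local minimum
  f''(4) = -4 < 0 → local maximum
  f''(6) = 8 > 0 → local minimum

Critical points: x = 2 (local minimum); x = 4 (local maximum); x = 6 (local minimum)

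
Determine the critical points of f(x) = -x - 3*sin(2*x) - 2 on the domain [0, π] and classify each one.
f'(x) = 12*sin(x)^2 - 7

Solve f'(x) = 0 on [0, π]:
  f'(x) = 0 ⇔ cos(2*x) = -1/6, i.e. 2*x = ±arccos(-1/6) + 2nπ; keep the solutions lying in [0, π].
  ⇒ x = acos(-1/6)/2 ≈ 0.8691, pi - acos(-1/6)/2 ≈ 2.2725

f''(x) = 12*sin(2*x)
Second-derivative test at each critical point:
  f''(0.8691) = 11.8322 > 0 → local minimum
  f''(2.2725) = -11.8322 < 0 → local maximum

Critical points: x = acos(-1/6)/2 ≈ 0.8691 (local minimum); x = pi - acos(-1/6)/2 ≈ 2.2725 (local maximum)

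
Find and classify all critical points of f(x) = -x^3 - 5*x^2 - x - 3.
f'(x) = -3*x^2 - 10*x - 1

Solve f'(x) = 0:
  3*x^2 + 10*x + 1 = 0 has no rational roots; quadratic formula: x = (-10 ± √88)/6.
  ⇒ x = -5/3 - sqrt(22)/3 ≈ -3.2301, -5/3 + sqrt(22)/3 ≈ -0.1032

f''(x) = -6*x - 10
Second-derivative test at each critical point:
  f''(-3.2301) = 9.3808 > 0 → local minimum
  f''(-0.1032) = -9.3808 < 0 → local maximum

Critical points: x = -5/3 - sqrt(22)/3 ≈ -3.2301 (local minimum); x = -5/3 + sqrt(22)/3 ≈ -0.1032 (local maximum)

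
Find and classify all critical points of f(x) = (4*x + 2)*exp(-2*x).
f'(x) = -8*x*exp(-2*x)

Solve f'(x) = 0:
  f'(x) = (-8*x)·exp(-2*x) and exp(-2*x) > 0 for every x, so f'(x) = 0 ⇔ -8*x = 0.
  -8*x = 0.
  ⇒ x = 0

f''(x) = 8*(2*x - 1)*exp(-2*x)
Second-derivative test at each critical point:
  f''(0) = -8 < 0 → local maximum

Critical points: x = 0 (local maximum)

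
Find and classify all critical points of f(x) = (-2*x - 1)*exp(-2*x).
f'(x) = 4*x*exp(-2*x)

Solve f'(x) = 0:
  f'(x) = (4*x)·exp(-2*x) and exp(-2*x) > 0 for every x, so f'(x) = 0 ⇔ 4*x = 0.
  4*x = 0.
  ⇒ x = 0

f''(x) = 4*(1 - 2*x)*exp(-2*x)
Second-derivative test at each critical point:
  f''(0) = 4 > 0 → local minimum

Critical points: x = 0 (local minimum)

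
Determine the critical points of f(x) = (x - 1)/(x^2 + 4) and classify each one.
f'(x) = (x^2 - 2*x*(x - 1) + 4)/(x^2 + 4)^2

Solve f'(x) = 0:
  f'(x) = -(x^2 - 2*x - 4)/(x^2 + 4)^2; the denominator is positive wherever f is defined, so f'(x) = 0 ⇔ -x^2 + 2*x + 4 = 0.
  x^2 - 2*x - 4 = 0 has no rational roots; quadratic formula: x = (2 ± √20)/2.
  ⇒ x = 1 - sqrt(5) ≈ -1.2361, 1 + sqrt(5) ≈ 3.2361

f''(x) = 2*(4*x^2*(x - 1) + (1 - 3*x)*(x^2 + 4))/(x^2 + 4)^3
Second-derivative test at each critical point:
  f''(-1.2361) = 0.1464 > 0 → local minimum
  f''(3.2361) = -0.0214 < 0 → local maximum

Critical points: x = 1 - sqrt(5) ≈ -1.2361 (local minimum); x = 1 + sqrt(5) ≈ 3.2361 (local maximum)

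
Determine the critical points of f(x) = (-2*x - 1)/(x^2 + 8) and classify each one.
f'(x) = 2*(x^2 + x - 8)/(x^4 + 16*x^2 + 64)

Solve f'(x) = 0:
  f'(x) = 2*(x^2 + x - 8)/(x^2 + 8)^2; the denominator is positive wherever f is defined, so f'(x) = 0 ⇔ 2*x^2 + 2*x - 16 = 0.
  Factor: 2*x^2 + 2*x - 16 = 2*(x^2 + x - 8); x^2 + x - 8 = 0 has no rational roots; quadratic formula: x = (-1 ± √33)/2.
  ⇒ x = -sqrt(33)/2 - 1/2 ≈ -3.3723, -1/2 + sqrt(33)/2 ≈ 2.3723

f''(x) = 2*(-4*x^2*(2*x + 1) + (6*x + 1)*(x^2 + 8))/(x^2 + 8)^3
Second-derivative test at each critical point:
  f''(-3.3723) = -0.0306 < 0 → local maximum
  f''(2.3723) = 0.0619 > 0 → local minimum

Critical points: x = -sqrt(33)/2 - 1/2 ≈ -3.3723 (local maximum); x = -1/2 + sqrt(33)/2 ≈ 2.3723 (local minimum)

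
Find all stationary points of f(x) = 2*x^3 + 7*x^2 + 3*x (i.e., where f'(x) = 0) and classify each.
f'(x) = 6*x^2 + 14*x + 3

Solve f'(x) = 0:
  6*x^2 + 14*x + 3 = 0 has no rational roots; quadratic formula: x = (-14 ± √124)/12.
  ⇒ x = -7/6 - sqrt(31)/6 ≈ -2.0946, -7/6 + sqrt(31)/6 ≈ -0.2387

f''(x) = 12*x + 14
Second-derivative test at each critical point:
  f''(-2.0946) = -11.1355 < 0 → local maximum
  f''(-0.2387) = 11.1355 > 0 → local minimum

Critical points: x = -7/6 - sqrt(31)/6 ≈ -2.0946 (local maximum); x = -7/6 + sqrt(31)/6 ≈ -0.2387 (local minimum)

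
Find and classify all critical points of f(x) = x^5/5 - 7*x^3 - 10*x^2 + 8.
f'(x) = x*(x^3 - 21*x - 20)

Solve f'(x) = 0:
  Factor: x^4 - 21*x^2 - 20*x = x*(x - 5)*(x + 1)*(x + 4) = 0.
  ⇒ x = -4, -1, 0, 5

f''(x) = 4*x^3 - 42*x - 20
Second-derivative test at each critical point:
  f''(-4) = -108 < 0 → local maximum
  f''(-1) = 18 > 0 → local minimum
  f''(0) = -20 < 0 → local maximum
  f''(5) = 270 > 0 → local minimum

Critical points: x = -4 (local maximum); x = -1 (local minimum); x = 0 (local maximum); x = 5 (local minimum)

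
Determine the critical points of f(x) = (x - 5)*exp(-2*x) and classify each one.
f'(x) = (11 - 2*x)*exp(-2*x)

Solve f'(x) = 0:
  f'(x) = (11 - 2*x)·exp(-2*x) and exp(-2*x) > 0 for every x, so f'(x) = 0 ⇔ 11 - 2*x = 0.
  11 - 2*x = 0.
  ⇒ x = 11/2

f''(x) = 4*(x - 6)*exp(-2*x)
Second-derivative test at each critical point:
  f''(11/2) = -3.340e-05 < 0 → local maximum

Critical points: x = 11/2 (local maximum)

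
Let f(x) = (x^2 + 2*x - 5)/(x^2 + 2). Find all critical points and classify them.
f'(x) = 2*(-x^2 + 7*x + 2)/(x^4 + 4*x^2 + 4)

Solve f'(x) = 0:
  f'(x) = -2*(x^2 - 7*x - 2)/(x^2 + 2)^2; the denominator is positive wherever f is defined, so f'(x) = 0 ⇔ -2*x^2 + 14*x + 4 = 0.
  Factor: -2*x^2 + 14*x + 4 = -2*(x^2 - 7*x - 2); x^2 - 7*x - 2 = 0 has no rational roots; quadratic formula: x = (7 ± √57)/2.
  ⇒ x = 7/2 - sqrt(57)/2 ≈ -0.2749, 7/2 + sqrt(57)/2 ≈ 7.2749

f''(x) = 2*(2*x^3 - 21*x^2 - 12*x + 14)/(x^6 + 6*x^4 + 12*x^2 + 8)
Second-derivative test at each critical point:
  f''(-0.2749) = 3.5050 > 0 → local minimum
  f''(7.2749) = -0.0050 < 0 → local maximum

Critical points: x = 7/2 - sqrt(57)/2 ≈ -0.2749 (local minimum); x = 7/2 + sqrt(57)/2 ≈ 7.2749 (local maximum)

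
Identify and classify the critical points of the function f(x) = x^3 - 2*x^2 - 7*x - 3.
f'(x) = 3*x^2 - 4*x - 7

Solve f'(x) = 0:
  Factor: 3*x^2 - 4*x - 7 = (x + 1)*(3*x - 7) = 0.
  ⇒ x = -1, 7/3

f''(x) = 6*x - 4
Second-derivative test at each critical point:
  f''(-1) = -10 < 0 → local maximum
  f''(7/3) = 10 > 0 → local minimum

Critical points: x = -1 (local maximum); x = 7/3 (local minimum)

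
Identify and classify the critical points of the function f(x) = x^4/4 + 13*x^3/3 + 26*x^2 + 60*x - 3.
f'(x) = x^3 + 13*x^2 + 52*x + 60

Solve f'(x) = 0:
  Factor: x^3 + 13*x^2 + 52*x + 60 = (x + 2)*(x + 5)*(x + 6) = 0.
  ⇒ x = -6, -5, -2

f''(x) = 3*x^2 + 26*x + 52
Second-derivative test at each critical point:
  f''(-6) = 4 > 0 → local minimum
  f''(-5) = -3 < 0 → local maximum
  f''(-2) = 12 > 0 → local minimum

Critical points: x = -6 (local minimum); x = -5 (local maximum); x = -2 (local minimum)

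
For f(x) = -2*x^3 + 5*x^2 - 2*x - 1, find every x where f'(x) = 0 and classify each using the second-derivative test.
f'(x) = -6*x^2 + 10*x - 2

Solve f'(x) = 0:
  Factor: -6*x^2 + 10*x - 2 = -2*(3*x^2 - 5*x + 1); 3*x^2 - 5*x + 1 = 0 has no rational roots; quadratic formula: x = (5 ± √13)/6.
  ⇒ x = 5/6 - sqrt(13)/6 ≈ 0.2324, sqrt(13)/6 + 5/6 ≈ 1.4343

f''(x) = 10 - 12*x
Second-derivative test at each critical point:
  f''(0.2324) = 7.2111 > 0 → local minimum
  f''(1.4343) = -7.2111 < 0 → local maximum

Critical points: x = 5/6 - sqrt(13)/6 ≈ 0.2324 (local minimum); x = sqrt(13)/6 + 5/6 ≈ 1.4343 (local maximum)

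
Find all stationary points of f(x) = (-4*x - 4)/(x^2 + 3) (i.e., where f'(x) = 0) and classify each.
f'(x) = 4*(-x^2 + 2*x*(x + 1) - 3)/(x^2 + 3)^2

Solve f'(x) = 0:
  f'(x) = 4*(x - 1)*(x + 3)/(x^2 + 3)^2; the denominator is positive wherever f is defined, so f'(x) = 0 ⇔ 4*x^2 + 8*x - 12 = 0.
  Factor: 4*x^2 + 8*x - 12 = 4*(x - 1)*(x + 3) = 0.
  ⇒ x = -3, 1

f''(x) = 8*(-4*x^2*(x + 1) + (3*x + 1)*(x^2 + 3))/(x^2 + 3)^3
Second-derivative test at each critical point:
  f''(-3) = -1/9 < 0 → local maximum
  f''(1) = 1 > 0 → local minimum

Critical points: x = -3 (local maximum); x = 1 (local minimum)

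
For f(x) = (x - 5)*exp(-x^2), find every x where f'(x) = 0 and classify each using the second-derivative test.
f'(x) = (-2*x*(x - 5) + 1)*exp(-x^2)

Solve f'(x) = 0:
  f'(x) = (-2*x^2 + 10*x + 1)·exp(-x^2) and exp(-x^2) > 0 for every x, so f'(x) = 0 ⇔ -2*x^2 + 10*x + 1 = 0.
  2*x^2 - 10*x - 1 = 0 has no rational roots; quadratic formula: x = (10 ± √108)/4.
  ⇒ x = 5/2 - 3*sqrt(3)/2 ≈ -0.0981, 5/2 + 3*sqrt(3)/2 ≈ 5.0981

f''(x) = 2*(2*x^2*(x - 5) - 3*x + 5)*exp(-x^2)
Second-derivative test at each critical point:
  f''(-0.0981) = 10.2928 > 0 → local minimum
  f''(5.0981) = -5.361e-11 < 0 → local maximum

Critical points: x = 5/2 - 3*sqrt(3)/2 ≈ -0.0981 (local minimum); x = 5/2 + 3*sqrt(3)/2 ≈ 5.0981 (local maximum)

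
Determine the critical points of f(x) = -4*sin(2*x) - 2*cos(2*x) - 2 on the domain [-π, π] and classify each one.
f'(x) = 4*sin(2*x) - 8*cos(2*x)

Solve f'(x) = 0 on [-π, π]:
  f'(x) = 0 ⇔ -4*cos(2*x) = -2*sin(2*x) ⇔ tan(2*x) = 2, i.e. 2*x = arctan(2) + nπ; keep the solutions lying in [-π, π].
  ⇒ x = -pi + atan(2)/2 ≈ -2.5880, -pi/2 + atan(2)/2 ≈ -1.0172, atan(2)/2 ≈ 0.5536, atan(2)/2 + pi/2 ≈ 2.1244

f''(x) = 16*sin(2*x) + 8*cos(2*x)
Second-derivative test at each critical point:
  f''(-2.5880) = 17.8885 > 0 → local minimum
  f''(-1.0172) = -17.8885 < 0 → local maximum
  f''(0.5536) = 17.8885 > 0 → local minimum
  f''(2.1244) = -17.8885 < 0 → local maximum

Critical points: x = -pi + atan(2)/2 ≈ -2.5880 (local minimum); x = -pi/2 + atan(2)/2 ≈ -1.0172 (local maximum); x = atan(2)/2 ≈ 0.5536 (local minimum); x = atan(2)/2 + pi/2 ≈ 2.1244 (local maximum)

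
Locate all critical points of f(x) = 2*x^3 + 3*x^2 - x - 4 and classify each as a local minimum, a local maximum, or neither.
f'(x) = 6*x^2 + 6*x - 1

Solve f'(x) = 0:
  6*x^2 + 6*x - 1 = 0 has no rational roots; quadratic formula: x = (-6 ± √60)/12.
  ⇒ x = -sqrt(15)/6 - 1/2 ≈ -1.1455, -1/2 + sqrt(15)/6 ≈ 0.1455

f''(x) = 12*x + 6
Second-derivative test at each critical point:
  f''(-1.1455) = -7.7460 < 0 → local maximum
  f''(0.1455) = 7.7460 > 0 → local minimum

Critical points: x = -sqrt(15)/6 - 1/2 ≈ -1.1455 (local maximum); x = -1/2 + sqrt(15)/6 ≈ 0.1455 (local minimum)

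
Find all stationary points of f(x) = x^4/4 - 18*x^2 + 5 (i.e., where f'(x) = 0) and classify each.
f'(x) = x*(x^2 - 36)

Solve f'(x) = 0:
  Factor: x^3 - 36*x = x*(x - 6)*(x + 6) = 0.
  ⇒ x = -6, 0, 6

f''(x) = 3*x^2 - 36
Second-derivative test at each critical point:
  f''(-6) = 72 > 0 → local minimum
  f''(0) = -36 < 0 → local maximum
  f''(6) = 72 > 0 → local minimum

Critical points: x = -6 (local minimum); x = 0 (local maximum); x = 6 (local minimum)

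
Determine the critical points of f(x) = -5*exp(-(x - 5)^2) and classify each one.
f'(x) = 10*(x - 5)*exp(-(x - 5)^2)

Solve f'(x) = 0:
  f'(x) = (10*x - 50)·exp(-(x - 5)^2) and exp(-(x - 5)^2) > 0 for every x, so f'(x) = 0 ⇔ 10*x - 50 = 0.
  Factor: 10*x - 50 = 10*(x - 5) = 0.
  ⇒ x = 5

f''(x) = 10*(1 - 2*(x - 5)^2)*exp(-(x - 5)^2)
Second-derivative test at each critical point:
  f''(5) = 10 > 0 → local minimum

Critical points: x = 5 (local minimum)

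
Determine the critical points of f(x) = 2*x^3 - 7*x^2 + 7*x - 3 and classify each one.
f'(x) = 6*x^2 - 14*x + 7

Solve f'(x) = 0:
  6*x^2 - 14*x + 7 = 0 has no rational roots; quadratic formula: x = (14 ± √28)/12.
  ⇒ x = 7/6 - sqrt(7)/6 ≈ 0.7257, sqrt(7)/6 + 7/6 ≈ 1.6076

f''(x) = 12*x - 14
Second-derivative test at each critical point:
  f''(0.7257) = -5.2915 < 0 → local maximum
  f''(1.6076) = 5.2915 > 0 → local minimum

Critical points: x = 7/6 - sqrt(7)/6 ≈ 0.7257 (local maximum); x = sqrt(7)/6 + 7/6 ≈ 1.6076 (local minimum)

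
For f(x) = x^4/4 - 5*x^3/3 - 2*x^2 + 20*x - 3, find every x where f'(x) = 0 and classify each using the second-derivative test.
f'(x) = x^3 - 5*x^2 - 4*x + 20

Solve f'(x) = 0:
  Factor: x^3 - 5*x^2 - 4*x + 20 = (x - 5)*(x - 2)*(x + 2) = 0.
  ⇒ x = -2, 2, 5

f''(x) = 3*x^2 - 10*x - 4
Second-derivative test at each critical point:
  f''(-2) = 28 > 0 → local minimum
  f''(2) = -12 < 0 → local maximum
  f''(5) = 21 > 0 → local minimum

Critical points: x = -2 (local minimum); x = 2 (local maximum); x = 5 (local minimum)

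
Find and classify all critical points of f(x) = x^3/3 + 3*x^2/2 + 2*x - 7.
f'(x) = x^2 + 3*x + 2

Solve f'(x) = 0:
  Factor: x^2 + 3*x + 2 = (x + 1)*(x + 2) = 0.
  ⇒ x = -2, -1

f''(x) = 2*x + 3
Second-derivative test at each critical point:
  f''(-2) = -1 < 0 → local maximum
  f''(-1) = 1 > 0 → local minimum

Critical points: x = -2 (local maximum); x = -1 (local minimum)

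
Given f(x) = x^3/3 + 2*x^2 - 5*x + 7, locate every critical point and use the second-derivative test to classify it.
f'(x) = x^2 + 4*x - 5

Solve f'(x) = 0:
  Factor: x^2 + 4*x - 5 = (x - 1)*(x + 5) = 0.
  ⇒ x = -5, 1

f''(x) = 2*x + 4
Second-derivative test at each critical point:
  f''(-5) = -6 < 0 → local maximum
  f''(1) = 6 > 0 → local minimum

Critical points: x = -5 (local maximum); x = 1 (local minimum)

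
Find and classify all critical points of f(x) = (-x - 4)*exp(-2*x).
f'(x) = (2*x + 7)*exp(-2*x)

Solve f'(x) = 0:
  f'(x) = (2*x + 7)·exp(-2*x) and exp(-2*x) > 0 for every x, so f'(x) = 0 ⇔ 2*x + 7 = 0.
  2*x + 7 = 0.
  ⇒ x = -7/2

f''(x) = 4*(-x - 3)*exp(-2*x)
Second-derivative test at each critical point:
  f''(-7/2) = 2193.2663 > 0 → local minimum

Critical points: x = -7/2 (local minimum)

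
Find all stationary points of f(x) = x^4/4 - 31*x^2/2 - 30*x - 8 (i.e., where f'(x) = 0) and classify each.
f'(x) = x^3 - 31*x - 30

Solve f'(x) = 0:
  Factor: x^3 - 31*x - 30 = (x - 6)*(x + 1)*(x + 5) = 0.
  ⇒ x = -5, -1, 6

f''(x) = 3*x^2 - 31
Second-derivative test at each critical point:
  f''(-5) = 44 > 0 → local minimum
  f''(-1) = -28 < 0 → local maximum
  f''(6) = 77 > 0 → local minimum

Critical points: x = -5 (local minimum); x = -1 (local maximum); x = 6 (local minimum)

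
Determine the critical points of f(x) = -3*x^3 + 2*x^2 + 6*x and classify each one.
f'(x) = -9*x^2 + 4*x + 6

Solve f'(x) = 0:
  9*x^2 - 4*x - 6 = 0 has no rational roots; quadratic formula: x = (4 ± √232)/18.
  ⇒ x = 2/9 - sqrt(58)/9 ≈ -0.6240, 2/9 + sqrt(58)/9 ≈ 1.0684

f''(x) = 4 - 18*x
Second-derivative test at each critical point:
  f''(-0.6240) = 15.2315 > 0 → local minimum
  f''(1.0684) = -15.2315 < 0 → local maximum

Critical points: x = 2/9 - sqrt(58)/9 ≈ -0.6240 (local minimum); x = 2/9 + sqrt(58)/9 ≈ 1.0684 (local maximum)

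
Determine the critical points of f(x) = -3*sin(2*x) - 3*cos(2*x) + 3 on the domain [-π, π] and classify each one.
f'(x) = -6*sqrt(2)*cos(2*x + pi/4)

Solve f'(x) = 0 on [-π, π]:
  f'(x) = 0 ⇔ -3*cos(2*x) = -3*sin(2*x) ⇔ tan(2*x) = 1, i.e. 2*x = arctan(1) + nπ; keep the solutions lying in [-π, π].
  ⇒ x = -7*pi/8 ≈ -2.7489, -3*pi/8 ≈ -1.1781, pi/8 ≈ 0.3927, 5*pi/8 ≈ 1.9635

f''(x) = 12*sqrt(2)*sin(2*x + pi/4)
Second-derivative test at each critical point:
  f''(-2.7489) = 16.9706 > 0 → local minimum
  f''(-1.1781) = -16.9706 < 0 → local maximum
  f''(0.3927) = 16.9706 > 0 → local minimum
  f''(1.9635) = -16.9706 < 0 → local maximum

Critical points: x = -7*pi/8 ≈ -2.7489 (local minimum); x = -3*pi/8 ≈ -1.1781 (local maximum); x = pi/8 ≈ 0.3927 (local minimum); x = 5*pi/8 ≈ 1.9635 (local maximum)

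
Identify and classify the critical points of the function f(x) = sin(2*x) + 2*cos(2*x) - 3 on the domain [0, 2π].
f'(x) = -4*sin(2*x) + 2*cos(2*x)

Solve f'(x) = 0 on [0, 2π]:
  f'(x) = 0 ⇔ cos(2*x) = 2*sin(2*x) ⇔ tan(2*x) = 1/2, i.e. 2*x = arctan(1/2) + nπ; keep the solutions lying in [0, 2π].
  ⇒ x = atan(1/2)/2 ≈ 0.2318, atan(1/2)/2 + pi/2 ≈ 1.8026, atan(1/2)/2 + pi ≈ 3.3734, atan(1/2)/2 + 3*pi/2 ≈ 4.9442

f''(x) = -4*sin(2*x) - 8*cos(2*x)
Second-derivative test at each critical point:
  f''(0.2318) = -8.9443 < 0 → local maximum
  f''(1.8026) = 8.9443 > 0 → local minimum
  f''(3.3734) = -8.9443 < 0 → local maximum
  f''(4.9442) = 8.9443 > 0 → local minimum

Critical points: x = atan(1/2)/2 ≈ 0.2318 (local maximum); x = atan(1/2)/2 + pi/2 ≈ 1.8026 (local minimum); x = atan(1/2)/2 + pi ≈ 3.3734 (local maximum); x = atan(1/2)/2 + 3*pi/2 ≈ 4.9442 (local minimum)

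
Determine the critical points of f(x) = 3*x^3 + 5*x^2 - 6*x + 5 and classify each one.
f'(x) = 9*x^2 + 10*x - 6

Solve f'(x) = 0:
  9*x^2 + 10*x - 6 = 0 has no rational roots; quadratic formula: x = (-10 ± √316)/18.
  ⇒ x = -sqrt(79)/9 - 5/9 ≈ -1.5431, -5/9 + sqrt(79)/9 ≈ 0.4320

f''(x) = 18*x + 10
Second-derivative test at each critical point:
  f''(-1.5431) = -17.7764 < 0 → local maximum
  f''(0.4320) = 17.7764 > 0 → local minimum

Critical points: x = -sqrt(79)/9 - 5/9 ≈ -1.5431 (local maximum); x = -5/9 + sqrt(79)/9 ≈ 0.4320 (local minimum)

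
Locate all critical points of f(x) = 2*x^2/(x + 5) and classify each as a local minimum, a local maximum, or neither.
f'(x) = 2*x*(x + 10)/(x^2 + 10*x + 25)

Solve f'(x) = 0:
  f'(x) = 2*x*(x + 10)/(x + 5)^2; the denominator is positive wherever f is defined, so f'(x) = 0 ⇔ 2*x^2 + 20*x = 0.
  Factor: 2*x^2 + 20*x = 2*x*(x + 10) = 0.
  ⇒ x = -10, 0

f''(x) = 100/(x^3 + 15*x^2 + 75*x + 125)
Second-derivative test at each critical point:
  f''(-10) = -4/5 < 0 → local maximum
  f''(0) = 4/5 > 0 → local minimum

Critical points: x = -10 (local maximum); x = 0 (local minimum)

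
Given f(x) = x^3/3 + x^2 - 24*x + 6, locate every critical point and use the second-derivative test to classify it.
f'(x) = x^2 + 2*x - 24

Solve f'(x) = 0:
  Factor: x^2 + 2*x - 24 = (x - 4)*(x + 6) = 0.
  ⇒ x = -6, 4

f''(x) = 2*x + 2
Second-derivative test at each critical point:
  f''(-6) = -10 < 0 → local maximum
  f''(4) = 10 > 0 → local minimum

Critical points: x = -6 (local maximum); x = 4 (local minimum)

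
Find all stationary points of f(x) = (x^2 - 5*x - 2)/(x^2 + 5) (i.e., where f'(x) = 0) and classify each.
f'(x) = (5*x^2 + 14*x - 25)/(x^4 + 10*x^2 + 25)

Solve f'(x) = 0:
  f'(x) = (5*x^2 + 14*x - 25)/(x^2 + 5)^2; the denominator is positive wherever f is defined, so f'(x) = 0 ⇔ 5*x^2 + 14*x - 25 = 0.
  5*x^2 + 14*x - 25 = 0 has no rational roots; quadratic formula: x = (-14 ± √696)/10.
  ⇒ x = -sqrt(174)/5 - 7/5 ≈ -4.0382, -7/5 + sqrt(174)/5 ≈ 1.2382

f''(x) = 2*(-5*x^3 - 21*x^2 + 75*x + 35)/(x^6 + 15*x^4 + 75*x^2 + 125)
Second-derivative test at each critical point:
  f''(-4.0382) = -0.0581 < 0 → local maximum
  f''(1.2382) = 0.6181 > 0 → local minimum

Critical points: x = -sqrt(174)/5 - 7/5 ≈ -4.0382 (local maximum); x = -7/5 + sqrt(174)/5 ≈ 1.2382 (local minimum)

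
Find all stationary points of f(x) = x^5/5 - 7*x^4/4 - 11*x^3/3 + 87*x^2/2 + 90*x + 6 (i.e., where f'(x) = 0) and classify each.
f'(x) = x^4 - 7*x^3 - 11*x^2 + 87*x + 90

Solve f'(x) = 0:
  Factor: x^4 - 7*x^3 - 11*x^2 + 87*x + 90 = (x - 6)*(x - 5)*(x + 1)*(x + 3) = 0.
  ⇒ x = -3, -1, 5, 6

f''(x) = 4*x^3 - 21*x^2 - 22*x + 87
Second-derivative test at each critical point:
  f''(-3) = -144 < 0 → local maximum
  f''(-1) = 84 > 0 → local minimum
  f''(5) = -48 < 0 → local maximum
  f''(6) = 63 > 0 → local minimum

Critical points: x = -3 (local maximum); x = -1 (local minimum); x = 5 (local maximum); x = 6 (local minimum)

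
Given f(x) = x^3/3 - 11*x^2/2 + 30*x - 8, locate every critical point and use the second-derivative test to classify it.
f'(x) = x^2 - 11*x + 30

Solve f'(x) = 0:
  Factor: x^2 - 11*x + 30 = (x - 6)*(x - 5) = 0.
  ⇒ x = 5, 6

f''(x) = 2*x - 11
Second-derivative test at each critical point:
  f''(5) = -1 < 0 → local maximum
  f''(6) = 1 > 0 → local minimum

Critical points: x = 5 (local maximum); x = 6 (local minimum)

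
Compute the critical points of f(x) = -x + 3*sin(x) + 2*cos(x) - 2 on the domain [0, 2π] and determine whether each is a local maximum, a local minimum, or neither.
f'(x) = -2*sin(x) + 3*cos(x) - 1

Solve f'(x) = 0 on [0, 2π]:
  f'(x) = 0 ⇔ -2*sin(x) + 3*cos(x) = 1. Write the left side as R·cos(x + φ) with R = √(3² + 2²) = sqrt(13), cos φ = 3*sqrt(13)/13, sin φ = 2*sqrt(13)/13; then cos(x + φ) = sqrt(13)/13. Solve for x and keep the solutions lying in [0, 2π].
  ⇒ x = atan((-2 + 6*sqrt(3))/(3 + 4*sqrt(3))) ≈ 0.7018, atan((-6*sqrt(3) - 2)/(3 - 4*sqrt(3))) + pi ≈ 4.4054

f''(x) = -3*sin(x) - 2*cos(x)
Second-derivative test at each critical point:
  f''(0.7018) = -3.4641 < 0 → local maximum
  f''(4.4054) = 3.4641 > 0 → local minimum

Critical points: x = atan((-2 + 6*sqrt(3))/(3 + 4*sqrt(3))) ≈ 0.7018 (local maximum); x = atan((-6*sqrt(3) - 2)/(3 - 4*sqrt(3))) + pi ≈ 4.4054 (local minimum)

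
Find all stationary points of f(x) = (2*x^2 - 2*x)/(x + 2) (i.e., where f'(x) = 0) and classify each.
f'(x) = 2*(x^2 + 4*x - 2)/(x^2 + 4*x + 4)

Solve f'(x) = 0:
  f'(x) = 2*(x^2 + 4*x - 2)/(x + 2)^2; the denominator is positive wherever f is defined, so f'(x) = 0 ⇔ 2*x^2 + 8*x - 4 = 0.
  Factor: 2*x^2 + 8*x - 4 = 2*(x^2 + 4*x - 2); x^2 + 4*x - 2 = 0 has no rational roots; quadratic formula: x = (-4 ± √24)/2.
  ⇒ x = -sqrt(6) - 2 ≈ -4.4495, -2 + sqrt(6) ≈ 0.4495

f''(x) = 24/(x^3 + 6*x^2 + 12*x + 8)
Second-derivative test at each critical point:
  f''(-4.4495) = -1.6330 < 0 → local maximum
  f''(0.4495) = 1.6330 > 0 → local minimum

Critical points: x = -sqrt(6) - 2 ≈ -4.4495 (local maximum); x = -2 + sqrt(6) ≈ 0.4495 (local minimum)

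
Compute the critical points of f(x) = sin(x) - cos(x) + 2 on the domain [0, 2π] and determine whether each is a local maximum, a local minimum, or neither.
f'(x) = sin(x) + cos(x)

Solve f'(x) = 0 on [0, 2π]:
  f'(x) = 0 ⇔ cos(x) = -sin(x) ⇔ tan(x) = -1, i.e. x = arctan(-1) + nπ; keep the solutions lying in [0, 2π].
  ⇒ x = 3*pi/4 ≈ 2.3562, 7*pi/4 ≈ 5.4978

f''(x) = -sin(x) + cos(x)
Second-derivative test at each critical point:
  f''(2.3562) = -1.4142 < 0 → local maximum
  f''(5.4978) = 1.4142 > 0 → local minimum

Critical points: x = 3*pi/4 ≈ 2.3562 (local maximum); x = 7*pi/4 ≈ 5.4978 (local minimum)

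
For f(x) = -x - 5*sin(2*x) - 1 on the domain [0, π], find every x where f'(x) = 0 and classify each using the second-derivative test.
f'(x) = 20*sin(x)^2 - 11

Solve f'(x) = 0 on [0, π]:
  f'(x) = 0 ⇔ cos(2*x) = -1/10, i.e. 2*x = ±arccos(-1/10) + 2nπ; keep the solutions lying in [0, π].
  ⇒ x = acos(-1/10)/2 ≈ 0.8355, pi - acos(-1/10)/2 ≈ 2.3061

f''(x) = 20*sin(2*x)
Second-derivative test at each critical point:
  f''(0.8355) = 19.8997 > 0 → local minimum
  f''(2.3061) = -19.8997 < 0 → local maximum

Critical points: x = acos(-1/10)/2 ≈ 0.8355 (local minimum); x = pi - acos(-1/10)/2 ≈ 2.3061 (local maximum)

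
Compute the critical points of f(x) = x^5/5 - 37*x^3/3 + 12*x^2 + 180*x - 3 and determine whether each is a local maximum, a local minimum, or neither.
f'(x) = x^4 - 37*x^2 + 24*x + 180

Solve f'(x) = 0:
  Factor: x^4 - 37*x^2 + 24*x + 180 = (x - 5)*(x - 3)*(x + 2)*(x + 6) = 0.
  ⇒ x = -6, -2, 3, 5

f''(x) = 4*x^3 - 74*x + 24
Second-derivative test at each critical point:
  f''(-6) = -396 < 0 → local maximum
  f''(-2) = 140 > 0 → local minimum
  f''(3) = -90 < 0 → local maximum
  f''(5) = 154 > 0 → local minimum

Critical points: x = -6 (local maximum); x = -2 (local minimum); x = 3 (local maximum); x = 5 (local minimum)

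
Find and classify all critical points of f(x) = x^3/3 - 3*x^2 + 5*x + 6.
f'(x) = x^2 - 6*x + 5

Solve f'(x) = 0:
  Factor: x^2 - 6*x + 5 = (x - 5)*(x - 1) = 0.
  ⇒ x = 1, 5

f''(x) = 2*x - 6
Second-derivative test at each critical point:
  f''(1) = -4 < 0 → local maximum
  f''(5) = 4 > 0 → local minimum

Critical points: x = 1 (local maximum); x = 5 (local minimum)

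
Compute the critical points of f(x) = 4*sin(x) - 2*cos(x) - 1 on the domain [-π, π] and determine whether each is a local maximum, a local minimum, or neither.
f'(x) = 2*sin(x) + 4*cos(x)

Solve f'(x) = 0 on [-π, π]:
  f'(x) = 0 ⇔ 4*cos(x) = -2*sin(x) ⇔ tan(x) = -2, i.e. x = arctan(-2) + nπ; keep the solutions lying in [-π, π].
  ⇒ x = -atan(2) ≈ -1.1071, pi - atan(2) ≈ 2.0344

f''(x) = -4*sin(x) + 2*cos(x)
Second-derivative test at each critical point:
  f''(-1.1071) = 4.4721 > 0 → local minimum
  f''(2.0344) = -4.4721 < 0 → local maximum

Critical points: x = -atan(2) ≈ -1.1071 (local minimum); x = pi - atan(2) ≈ 2.0344 (local maximum)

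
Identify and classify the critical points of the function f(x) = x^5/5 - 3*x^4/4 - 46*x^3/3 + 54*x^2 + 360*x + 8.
f'(x) = x^4 - 3*x^3 - 46*x^2 + 108*x + 360

Solve f'(x) = 0:
  Factor: x^4 - 3*x^3 - 46*x^2 + 108*x + 360 = (x - 6)*(x - 5)*(x + 2)*(x + 6) = 0.
  ⇒ x = -6, -2, 5, 6

f''(x) = 4*x^3 - 9*x^2 - 92*x + 108
Second-derivative test at each critical point:
  f''(-6) = -528 < 0 → local maximum
  f''(-2) = 224 > 0 → local minimum
  f''(5) = -77 < 0 → local maximum
  f''(6) = 96 > 0 → local minimum

Critical points: x = -6 (local maximum); x = -2 (local minimum); x = 5 (local maximum); x = 6 (local minimum)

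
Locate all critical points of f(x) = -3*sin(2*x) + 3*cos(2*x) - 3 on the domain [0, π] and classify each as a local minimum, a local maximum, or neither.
f'(x) = -6*sqrt(2)*sin(2*x + pi/4)

Solve f'(x) = 0 on [0, π]:
  f'(x) = 0 ⇔ -3*cos(2*x) = 3*sin(2*x) ⇔ tan(2*x) = -1, i.e. 2*x = arctan(-1) + nπ; keep the solutions lying in [0, π].
  ⇒ x = 3*pi/8 ≈ 1.1781, 7*pi/8 ≈ 2.7489

f''(x) = -12*sqrt(2)*cos(2*x + pi/4)
Second-derivative test at each critical point:
  f''(1.1781) = 16.9706 > 0 → local minimum
  f''(2.7489) = -16.9706 < 0 → local maximum

Critical points: x = 3*pi/8 ≈ 1.1781 (local minimum); x = 7*pi/8 ≈ 2.7489 (local maximum)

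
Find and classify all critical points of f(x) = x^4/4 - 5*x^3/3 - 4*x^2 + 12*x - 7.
f'(x) = x^3 - 5*x^2 - 8*x + 12

Solve f'(x) = 0:
  Factor: x^3 - 5*x^2 - 8*x + 12 = (x - 6)*(x - 1)*(x + 2) = 0.
  ⇒ x = -2, 1, 6

f''(x) = 3*x^2 - 10*x - 8
Second-derivative test at each critical point:
  f''(-2) = 24 > 0 → local minimum
  f''(1) = -15 < 0 → local maximum
  f''(6) = 40 > 0 → local minimum

Critical points: x = -2 (local minimum); x = 1 (local maximum); x = 6 (local minimum)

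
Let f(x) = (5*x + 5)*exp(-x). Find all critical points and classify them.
f'(x) = -5*x*exp(-x)

Solve f'(x) = 0:
  f'(x) = (-5*x)·exp(-x) and exp(-x) > 0 for every x, so f'(x) = 0 ⇔ -5*x = 0.
  -5*x = 0.
  ⇒ x = 0

f''(x) = 5*(x - 1)*exp(-x)
Second-derivative test at each critical point:
  f''(0) = -5 < 0 → local maximum

Critical points: x = 0 (local maximum)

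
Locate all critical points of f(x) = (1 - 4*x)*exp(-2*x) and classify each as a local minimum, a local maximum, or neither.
f'(x) = 2*(4*x - 3)*exp(-2*x)

Solve f'(x) = 0:
  f'(x) = (8*x - 6)·exp(-2*x) and exp(-2*x) > 0 for every x, so f'(x) = 0 ⇔ 8*x - 6 = 0.
  Factor: 8*x - 6 = 2*(4*x - 3) = 0.
  ⇒ x = 3/4

f''(x) = 4*(5 - 4*x)*exp(-2*x)
Second-derivative test at each critical point:
  f''(3/4) = 1.7850 > 0 → local minimum

Critical points: x = 3/4 (local minimum)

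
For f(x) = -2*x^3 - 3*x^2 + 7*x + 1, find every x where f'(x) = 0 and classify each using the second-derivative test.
f'(x) = -6*x^2 - 6*x + 7

Solve f'(x) = 0:
  6*x^2 + 6*x - 7 = 0 has no rational roots; quadratic formula: x = (-6 ± √204)/12.
  ⇒ x = -sqrt(51)/6 - 1/2 ≈ -1.6902, -1/2 + sqrt(51)/6 ≈ 0.6902

f''(x) = -12*x - 6
Second-derivative test at each critical point:
  f''(-1.6902) = 14.2829 > 0 → local minimum
  f''(0.6902) = -14.2829 < 0 → local maximum

Critical points: x = -sqrt(51)/6 - 1/2 ≈ -1.6902 (local minimum); x = -1/2 + sqrt(51)/6 ≈ 0.6902 (local maximum)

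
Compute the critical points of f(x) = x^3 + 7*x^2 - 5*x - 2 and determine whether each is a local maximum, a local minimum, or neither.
f'(x) = 3*x^2 + 14*x - 5

Solve f'(x) = 0:
  Factor: 3*x^2 + 14*x - 5 = (x + 5)*(3*x - 1) = 0.
  ⇒ x = -5, 1/3

f''(x) = 6*x + 14
Second-derivative test at each critical point:
  f''(-5) = -16 < 0 → local maximum
  f''(1/3) = 16 > 0 → local minimum

Critical points: x = -5 (local maximum); x = 1/3 (local minimum)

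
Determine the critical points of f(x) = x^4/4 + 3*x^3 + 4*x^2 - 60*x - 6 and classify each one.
f'(x) = x^3 + 9*x^2 + 8*x - 60

Solve f'(x) = 0:
  Factor: x^3 + 9*x^2 + 8*x - 60 = (x - 2)*(x + 5)*(x + 6) = 0.
  ⇒ x = -6, -5, 2

f''(x) = 3*x^2 + 18*x + 8
Second-derivative test at each critical point:
  f''(-6) = 8 > 0 → local minimum
  f''(-5) = -7 < 0 → local maximum
  f''(2) = 56 > 0 → local minimum

Critical points: x = -6 (local minimum); x = -5 (local maximum); x = 2 (local minimum)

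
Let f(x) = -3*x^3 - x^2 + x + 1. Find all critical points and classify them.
f'(x) = -9*x^2 - 2*x + 1

Solve f'(x) = 0:
  9*x^2 + 2*x - 1 = 0 has no rational roots; quadratic formula: x = (-2 ± √40)/18.
  ⇒ x = -sqrt(10)/9 - 1/9 ≈ -0.4625, -1/9 + sqrt(10)/9 ≈ 0.2403

f''(x) = -18*x - 2
Second-derivative test at each critical point:
  f''(-0.4625) = 6.3246 > 0 → local minimum
  f''(0.2403) = -6.3246 < 0 → local maximum

Critical points: x = -sqrt(10)/9 - 1/9 ≈ -0.4625 (local minimum); x = -1/9 + sqrt(10)/9 ≈ 0.2403 (local maximum)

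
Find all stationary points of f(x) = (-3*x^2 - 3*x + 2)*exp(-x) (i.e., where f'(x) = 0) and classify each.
f'(x) = (3*x^2 - 3*x - 5)*exp(-x)

Solve f'(x) = 0:
  f'(x) = (3*x^2 - 3*x - 5)·exp(-x) and exp(-x) > 0 for every x, so f'(x) = 0 ⇔ 3*x^2 - 3*x - 5 = 0.
  3*x^2 - 3*x - 5 = 0 has no rational roots; quadratic formula: x = (3 ± √69)/6.
  ⇒ x = 1/2 - sqrt(69)/6 ≈ -0.8844, 1/2 + sqrt(69)/6 ≈ 1.8844

f''(x) = (-3*x^2 + 9*x + 2)*exp(-x)
Second-derivative test at each critical point:
  f''(-0.8844) = -20.1155 < 0 → local maximum
  f''(1.8844) = 1.2619 > 0 → local minimum

Critical points: x = 1/2 - sqrt(69)/6 ≈ -0.8844 (local maximum); x = 1/2 + sqrt(69)/6 ≈ 1.8844 (local minimum)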